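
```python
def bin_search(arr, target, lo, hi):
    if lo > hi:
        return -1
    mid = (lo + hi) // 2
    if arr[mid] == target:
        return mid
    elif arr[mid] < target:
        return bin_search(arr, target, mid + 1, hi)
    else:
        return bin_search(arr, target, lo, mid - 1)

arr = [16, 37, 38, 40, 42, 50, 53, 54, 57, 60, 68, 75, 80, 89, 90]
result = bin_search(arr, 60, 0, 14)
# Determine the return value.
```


bin_search(arr, 60, 0, 14)
lo=0, hi=14, mid=7, arr[mid]=54
54 < 60, search right half
lo=8, hi=14, mid=11, arr[mid]=75
75 > 60, search left half
lo=8, hi=10, mid=9, arr[mid]=60
arr[9] == 60, found at index 9
= 9


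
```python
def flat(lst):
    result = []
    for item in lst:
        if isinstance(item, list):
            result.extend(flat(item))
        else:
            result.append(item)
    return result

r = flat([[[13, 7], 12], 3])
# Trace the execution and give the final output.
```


flat([[[13, 7], 12], 3])
Processing each element:
  [[13, 7], 12] is a list -> flat recursively -> [13, 7, 12]
  3 is not a list -> append 3
= [13, 7, 12, 3]


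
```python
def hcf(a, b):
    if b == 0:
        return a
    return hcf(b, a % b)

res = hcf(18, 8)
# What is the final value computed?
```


hcf(18, 8)
= hcf(8, 18 % 8) = hcf(8, 2)
= hcf(2, 8 % 2) = hcf(2, 0)
b == 0, return a = 2


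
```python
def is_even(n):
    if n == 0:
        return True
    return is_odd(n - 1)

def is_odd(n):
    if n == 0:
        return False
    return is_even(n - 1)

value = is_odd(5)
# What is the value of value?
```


is_odd(5)
= is_even(4)
= is_odd(3)
= is_even(2)
= is_odd(1)
= is_even(0)
n == 0: return True
= True


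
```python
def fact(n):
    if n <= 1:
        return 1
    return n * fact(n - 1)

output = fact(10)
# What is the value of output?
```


fact(10)
= 10 * fact(9)
= 10 * 9 * fact(8)
= 10 * 9 * 8 * fact(7)
= 10 * 9 * 8 * 7 * fact(6)
= 10 * 9 * 8 * 7 * 6 * fact(5)
= 10 * 9 * 8 * 7 * 6 * 5 * fact(4)
= 10 * 9 * 8 * 7 * 6 * 5 * 4 * fact(3)
= 10 * 9 * 8 * 7 * 6 * 5 * 4 * 3 * fact(2)
= 10 * 9 * 8 * 7 * 6 * 5 * 4 * 3 * 2 * fact(1)
= 10 * 9 * 8 * 7 * 6 * 5 * 4 * 3 * 2 * 1
= 3628800


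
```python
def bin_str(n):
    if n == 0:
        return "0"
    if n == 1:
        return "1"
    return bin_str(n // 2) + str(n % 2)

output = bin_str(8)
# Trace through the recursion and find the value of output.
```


bin_str(8)
= bin_str(4) + "0"
= bin_str(2) + "0" + "0"
= bin_str(1) + "0" + "0" + "0"
= "1" + "0" + "0" + "0"
= "1000"


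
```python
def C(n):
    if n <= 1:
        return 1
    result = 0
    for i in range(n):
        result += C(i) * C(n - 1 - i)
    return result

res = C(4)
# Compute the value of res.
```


C(4)
= sum of C(i) * C(4-1-i) for i in 0..3
First compute sub-values bottom-up:
  C(0) = 1, C(1) = 1
  C(2) = 1*1 + 1*1 = 2
  C(3) = 1*2 + 1*1 + 2*1 = 5
Now C(4):
  C(0)*C(3) = 1*5 = 5
  C(1)*C(2) = 1*2 = 2
  C(2)*C(1) = 2*1 = 2
  C(3)*C(0) = 5*1 = 5
= 5 + 2 + 2 + 5
= 14


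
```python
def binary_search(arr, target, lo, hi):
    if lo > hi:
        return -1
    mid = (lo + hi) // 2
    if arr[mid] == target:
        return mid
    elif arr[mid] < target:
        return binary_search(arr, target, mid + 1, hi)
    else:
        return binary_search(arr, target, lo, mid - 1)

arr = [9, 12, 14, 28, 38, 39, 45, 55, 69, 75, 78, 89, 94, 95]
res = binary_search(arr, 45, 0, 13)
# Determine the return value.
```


binary_search(arr, 45, 0, 13)
lo=0, hi=13, mid=6, arr[mid]=45
arr[6] == 45, found at index 6
= 6


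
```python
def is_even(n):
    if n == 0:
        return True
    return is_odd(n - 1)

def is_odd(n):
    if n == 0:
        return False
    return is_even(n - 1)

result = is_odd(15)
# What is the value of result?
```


is_odd(15)
= is_even(14)
= is_odd(13)
= is_even(12)
= is_odd(11)
= is_even(10)
= is_odd(9)
= is_even(8)
= is_odd(7)
= is_even(6)
= is_odd(5)
= is_even(4)
= is_odd(3)
= is_even(2)
= is_odd(1)
= is_even(0)
n == 0: return True
= True


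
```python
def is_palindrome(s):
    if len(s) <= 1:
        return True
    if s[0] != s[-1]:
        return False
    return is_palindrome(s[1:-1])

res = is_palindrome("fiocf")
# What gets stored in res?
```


is_palindrome("fiocf")
"fiocf": s[0]='f' == s[-1]='f' -> is_palindrome("ioc")
"ioc": s[0]='i' != s[-1]='c' -> False
= False


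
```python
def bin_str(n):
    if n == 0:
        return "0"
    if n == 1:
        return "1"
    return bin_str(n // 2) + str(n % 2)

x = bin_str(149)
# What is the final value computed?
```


bin_str(149)
= bin_str(74) + "1"
= bin_str(37) + "0" + "1"
= bin_str(18) + "1" + "0" + "1"
= bin_str(9) + "0" + "1" + "0" + "1"
= bin_str(4) + "1" + "0" + "1" + "0" + "1"
= bin_str(2) + "0" + "1" + "0" + "1" + "0" + "1"
= bin_str(1) + "0" + "0" + "1" + "0" + "1" + "0" + "1"
= "1" + "0" + "0" + "1" + "0" + "1" + "0" + "1"
= "10010101"


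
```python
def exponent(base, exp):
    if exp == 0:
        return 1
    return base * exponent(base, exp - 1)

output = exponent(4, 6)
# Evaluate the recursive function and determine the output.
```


exponent(4, 6)
= 4 * exponent(4, 5)
= 4 * 4 * exponent(4, 4)
= 4 * 4 * 4 * exponent(4, 3)
= 4 * 4 * 4 * 4 * exponent(4, 2)
= 4 * 4 * 4 * 4 * 4 * exponent(4, 1)
= 4 * 4 * 4 * 4 * 4 * 4 * exponent(4, 0)
= 4 * 4 * 4 * 4 * 4 * 4 * 1
= 4096


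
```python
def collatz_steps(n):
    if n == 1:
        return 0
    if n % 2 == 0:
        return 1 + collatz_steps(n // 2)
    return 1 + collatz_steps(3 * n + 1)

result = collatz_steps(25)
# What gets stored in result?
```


collatz_steps(25)
25 is odd -> 3*25+1 = 76 -> collatz_steps(76)
76 is even -> collatz_steps(38)
38 is even -> collatz_steps(19)
19 is odd -> 3*19+1 = 58 -> collatz_steps(58)
58 is even -> collatz_steps(29)
29 is odd -> 3*29+1 = 88 -> collatz_steps(88)
88 is even -> collatz_steps(44)
44 is even -> collatz_steps(22)
22 is even -> collatz_steps(11)
11 is odd -> 3*11+1 = 34 -> collatz_steps(34)
34 is even -> collatz_steps(17)
17 is odd -> 3*17+1 = 52 -> collatz_steps(52)
52 is even -> collatz_steps(26)
26 is even -> collatz_steps(13)
13 is odd -> 3*13+1 = 40 -> collatz_steps(40)
40 is even -> collatz_steps(20)
20 is even -> collatz_steps(10)
10 is even -> collatz_steps(5)
5 is odd -> 3*5+1 = 16 -> collatz_steps(16)
16 is even -> collatz_steps(8)
8 is even -> collatz_steps(4)
4 is even -> collatz_steps(2)
2 is even -> collatz_steps(1)
Reached 1 after 23 steps
= 23


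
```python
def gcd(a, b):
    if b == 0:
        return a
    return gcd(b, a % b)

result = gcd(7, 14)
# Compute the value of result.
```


gcd(7, 14)
= gcd(14, 7 % 14) = gcd(14, 7)
= gcd(7, 14 % 7) = gcd(7, 0)
b == 0, return a = 7


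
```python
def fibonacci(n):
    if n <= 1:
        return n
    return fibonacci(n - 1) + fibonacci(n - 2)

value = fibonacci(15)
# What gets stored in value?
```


fibonacci(15)
= fibonacci(14) + fibonacci(13)
= (fibonacci(13) + fibonacci(12)) + fibonacci(13)
Computing bottom-up: fibonacci(0)=0, fibonacci(1)=1, fibonacci(2)=1, fibonacci(3)=2, fibonacci(4)=3, fibonacci(5)=5, fibonacci(6)=8, fibonacci(7)=13, fibonacci(8)=21, fibonacci(9)=34, fibonacci(10)=55, fibonacci(11)=89, fibonacci(12)=144, fibonacci(13)=233, fibonacci(14)=377, fibonacci(15)=610
= 610


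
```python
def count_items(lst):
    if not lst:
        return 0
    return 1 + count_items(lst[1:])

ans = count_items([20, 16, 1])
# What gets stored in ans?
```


count_items([20, 16, 1])
= 1 + count_items([16, 1])
= 1 + 1 + count_items([1])
= 1 + 1 + 1 + count_items([])
= 1 + 1 + 1 + 0
= 3


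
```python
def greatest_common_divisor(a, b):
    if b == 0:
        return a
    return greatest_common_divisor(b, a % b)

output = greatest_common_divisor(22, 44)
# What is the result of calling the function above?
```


greatest_common_divisor(22, 44)
= greatest_common_divisor(44, 22 % 44) = greatest_common_divisor(44, 22)
= greatest_common_divisor(22, 44 % 22) = greatest_common_divisor(22, 0)
b == 0, return a = 22


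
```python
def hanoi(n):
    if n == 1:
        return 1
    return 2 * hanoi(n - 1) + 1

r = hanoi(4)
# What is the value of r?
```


hanoi(4)
= 2 * hanoi(3) + 1
= 2 * (2 * hanoi(2) + 1) + 1
= 2 * (2 * (2 * hanoi(1) + 1) + 1) + 1
Now compute bottom-up:
hanoi(1) = 1
hanoi(2) = 2 * 1 + 1 = 3
hanoi(3) = 2 * 3 + 1 = 7
hanoi(4) = 2 * 7 + 1 = 15
= 15


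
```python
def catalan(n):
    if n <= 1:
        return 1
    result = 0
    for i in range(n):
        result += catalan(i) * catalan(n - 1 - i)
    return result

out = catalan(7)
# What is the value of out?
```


catalan(7)
= sum of catalan(i) * catalan(7-1-i) for i in 0..6
First compute sub-values bottom-up:
  catalan(0) = 1, catalan(1) = 1
  catalan(2) = 1*1 + 1*1 = 2
  catalan(3) = 1*2 + 1*1 + 2*1 = 5
  catalan(4) = 1*5 + 1*2 + 2*1 + 5*1 = 14
  catalan(5) = 1*14 + 1*5 + 2*2 + 5*1 + 14*1 = 42
  catalan(6) = 1*42 + 1*14 + 2*5 + 5*2 + 14*1 + 42*1 = 132
Now catalan(7):
  catalan(0)*catalan(6) = 1*132 = 132
  catalan(1)*catalan(5) = 1*42 = 42
  catalan(2)*catalan(4) = 2*14 = 28
  catalan(3)*catalan(3) = 5*5 = 25
  catalan(4)*catalan(2) = 14*2 = 28
  catalan(5)*catalan(1) = 42*1 = 42
  catalan(6)*catalan(0) = 132*1 = 132
= 132 + 42 + 28 + 25 + 28 + 42 + 132
= 429


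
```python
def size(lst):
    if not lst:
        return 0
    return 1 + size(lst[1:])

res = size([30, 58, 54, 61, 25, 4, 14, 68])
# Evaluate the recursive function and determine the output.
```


size([30, 58, 54, 61, 25, 4, 14, 68])
= 1 + size([58, 54, 61, 25, 4, 14, 68])
= 1 + 1 + size([54, 61, 25, 4, 14, 68])
= 1 + 1 + 1 + size([61, 25, 4, 14, 68])
= 1 + 1 + 1 + 1 + size([25, 4, 14, 68])
= 1 + 1 + 1 + 1 + 1 + size([4, 14, 68])
= 1 + 1 + 1 + 1 + 1 + 1 + size([14, 68])
= 1 + 1 + 1 + 1 + 1 + 1 + 1 + size([68])
= 1 + 1 + 1 + 1 + 1 + 1 + 1 + 1 + size([])
= 1 + 1 + 1 + 1 + 1 + 1 + 1 + 1 + 0
= 8


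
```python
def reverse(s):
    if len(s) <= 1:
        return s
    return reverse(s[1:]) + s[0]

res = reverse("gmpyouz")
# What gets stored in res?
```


reverse("gmpyouz")
= reverse("mpyouz") + "g"
= reverse("pyouz") + "m" + "g"
= reverse("youz") + "p" + "m" + "g"
= reverse("ouz") + "y" + "p" + "m" + "g"
= reverse("uz") + "o" + "y" + "p" + "m" + "g"
= reverse("z") + "u" + "o" + "y" + "p" + "m" + "g"
= "z" + "u" + "o" + "y" + "p" + "m" + "g"
= "zuoypmg"


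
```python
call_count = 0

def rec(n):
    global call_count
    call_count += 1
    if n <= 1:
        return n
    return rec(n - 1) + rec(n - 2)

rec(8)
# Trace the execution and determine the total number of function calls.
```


rec(8) calls rec(7) and rec(6); each non-base call branches into two more.
Let C(k) = total number of calls made by rec(k), including the call to rec(k) itself.
Base cases: C(0) = 1, C(1) = 1
Recurrence: C(k) = 1 + C(k-1) + C(k-2)
  C(2) = 1 + C(1) + C(0) = 1 + 1 + 1 = 3
  C(3) = 1 + C(2) + C(1) = 1 + 3 + 1 = 5
  C(4) = 1 + C(3) + C(2) = 1 + 5 + 3 = 9
  C(5) = 1 + C(4) + C(3) = 1 + 9 + 5 = 15
  C(6) = 1 + C(5) + C(4) = 1 + 15 + 9 = 25
  C(7) = 1 + C(6) + C(5) = 1 + 25 + 15 = 41
  C(8) = 1 + C(7) + C(6) = 1 + 41 + 25 = 67
Total calls = C(8) = 67


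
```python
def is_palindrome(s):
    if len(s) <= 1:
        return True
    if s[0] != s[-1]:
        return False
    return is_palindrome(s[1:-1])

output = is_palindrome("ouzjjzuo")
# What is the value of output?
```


is_palindrome("ouzjjzuo")
"ouzjjzuo": s[0]='o' == s[-1]='o' -> is_palindrome("uzjjzu")
"uzjjzu": s[0]='u' == s[-1]='u' -> is_palindrome("zjjz")
"zjjz": s[0]='z' == s[-1]='z' -> is_palindrome("jj")
"jj": s[0]='j' == s[-1]='j' -> is_palindrome("")
"": len <= 1 -> True
= True


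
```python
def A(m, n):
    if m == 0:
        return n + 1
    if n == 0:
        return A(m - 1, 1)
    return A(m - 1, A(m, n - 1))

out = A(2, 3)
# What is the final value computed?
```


A(2, 3)
= A(1, A(2, 2))
First compute A(2, 2) = 7
= A(1, 7)
= 9


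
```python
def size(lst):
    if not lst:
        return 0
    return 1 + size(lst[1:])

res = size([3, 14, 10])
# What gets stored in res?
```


size([3, 14, 10])
= 1 + size([14, 10])
= 1 + 1 + size([10])
= 1 + 1 + 1 + size([])
= 1 + 1 + 1 + 0
= 3


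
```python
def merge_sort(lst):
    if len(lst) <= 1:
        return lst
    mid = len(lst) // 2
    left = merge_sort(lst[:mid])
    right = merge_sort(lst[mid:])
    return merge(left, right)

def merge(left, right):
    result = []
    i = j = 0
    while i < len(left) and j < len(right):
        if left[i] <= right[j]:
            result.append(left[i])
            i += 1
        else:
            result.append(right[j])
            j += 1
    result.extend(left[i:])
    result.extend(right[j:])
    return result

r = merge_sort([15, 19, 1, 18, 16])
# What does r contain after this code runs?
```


merge_sort([15, 19, 1, 18, 16])
Split into [15, 19] and [1, 18, 16]
Left sorted: [15, 19]
Right sorted: [1, 16, 18]
Merge [15, 19] and [1, 16, 18]
= [1, 15, 16, 18, 19]


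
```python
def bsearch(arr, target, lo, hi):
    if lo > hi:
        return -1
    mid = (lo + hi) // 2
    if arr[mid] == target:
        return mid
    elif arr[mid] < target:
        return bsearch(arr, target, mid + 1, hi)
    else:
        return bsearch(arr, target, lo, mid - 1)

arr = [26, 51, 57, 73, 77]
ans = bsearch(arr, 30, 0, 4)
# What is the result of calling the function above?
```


bsearch(arr, 30, 0, 4)
lo=0, hi=4, mid=2, arr[mid]=57
57 > 30, search left half
lo=0, hi=1, mid=0, arr[mid]=26
26 < 30, search right half
lo=1, hi=1, mid=1, arr[mid]=51
51 > 30, search left half
lo > hi, target not found, return -1
= -1


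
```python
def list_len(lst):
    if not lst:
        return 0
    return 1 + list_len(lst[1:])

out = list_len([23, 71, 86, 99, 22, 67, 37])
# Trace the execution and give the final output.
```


list_len([23, 71, 86, 99, 22, 67, 37])
= 1 + list_len([71, 86, 99, 22, 67, 37])
= 1 + 1 + list_len([86, 99, 22, 67, 37])
= 1 + 1 + 1 + list_len([99, 22, 67, 37])
= 1 + 1 + 1 + 1 + list_len([22, 67, 37])
= 1 + 1 + 1 + 1 + 1 + list_len([67, 37])
= 1 + 1 + 1 + 1 + 1 + 1 + list_len([37])
= 1 + 1 + 1 + 1 + 1 + 1 + 1 + list_len([])
= 1 + 1 + 1 + 1 + 1 + 1 + 1 + 0
= 7


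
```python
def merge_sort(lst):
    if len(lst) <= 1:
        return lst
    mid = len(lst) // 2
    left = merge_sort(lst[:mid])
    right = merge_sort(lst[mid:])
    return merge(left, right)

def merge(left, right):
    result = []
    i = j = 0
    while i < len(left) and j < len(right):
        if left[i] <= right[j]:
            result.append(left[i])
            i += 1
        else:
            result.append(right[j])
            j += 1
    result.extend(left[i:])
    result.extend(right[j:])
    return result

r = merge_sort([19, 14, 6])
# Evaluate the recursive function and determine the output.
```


merge_sort([19, 14, 6])
Split into [19] and [14, 6]
Left sorted: [19]
Right sorted: [6, 14]
Merge [19] and [6, 14]
= [6, 14, 19]


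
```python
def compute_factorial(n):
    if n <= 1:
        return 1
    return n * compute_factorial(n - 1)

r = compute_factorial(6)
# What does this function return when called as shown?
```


compute_factorial(6)
= 6 * compute_factorial(5)
= 6 * 5 * compute_factorial(4)
= 6 * 5 * 4 * compute_factorial(3)
= 6 * 5 * 4 * 3 * compute_factorial(2)
= 6 * 5 * 4 * 3 * 2 * compute_factorial(1)
= 6 * 5 * 4 * 3 * 2 * 1
= 720


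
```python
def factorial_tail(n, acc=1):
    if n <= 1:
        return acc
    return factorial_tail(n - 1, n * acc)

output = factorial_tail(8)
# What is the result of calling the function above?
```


factorial_tail(8, 1)
= factorial_tail(7, 8 * 1) = factorial_tail(7, 8)
= factorial_tail(6, 7 * 8) = factorial_tail(6, 56)
= factorial_tail(5, 6 * 56) = factorial_tail(5, 336)
= factorial_tail(4, 5 * 336) = factorial_tail(4, 1680)
= factorial_tail(3, 4 * 1680) = factorial_tail(3, 6720)
= factorial_tail(2, 3 * 6720) = factorial_tail(2, 20160)
= factorial_tail(1, 2 * 20160) = factorial_tail(1, 40320)
n <= 1, return acc = 40320


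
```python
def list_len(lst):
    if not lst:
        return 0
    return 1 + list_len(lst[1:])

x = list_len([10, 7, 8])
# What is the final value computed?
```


list_len([10, 7, 8])
= 1 + list_len([7, 8])
= 1 + 1 + list_len([8])
= 1 + 1 + 1 + list_len([])
= 1 + 1 + 1 + 0
= 3


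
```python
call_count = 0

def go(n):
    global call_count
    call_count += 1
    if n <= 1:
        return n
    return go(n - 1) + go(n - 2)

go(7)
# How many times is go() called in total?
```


go(7) calls go(6) and go(5); each non-base call branches into two more.
Let C(k) = total number of calls made by go(k), including the call to go(k) itself.
Base cases: C(0) = 1, C(1) = 1
Recurrence: C(k) = 1 + C(k-1) + C(k-2)
  C(2) = 1 + C(1) + C(0) = 1 + 1 + 1 = 3
  C(3) = 1 + C(2) + C(1) = 1 + 3 + 1 = 5
  C(4) = 1 + C(3) + C(2) = 1 + 5 + 3 = 9
  C(5) = 1 + C(4) + C(3) = 1 + 9 + 5 = 15
  C(6) = 1 + C(5) + C(4) = 1 + 15 + 9 = 25
  C(7) = 1 + C(6) + C(5) = 1 + 25 + 15 = 41
Total calls = C(7) = 41


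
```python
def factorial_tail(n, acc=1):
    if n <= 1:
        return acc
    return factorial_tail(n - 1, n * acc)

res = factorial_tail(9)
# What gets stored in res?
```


factorial_tail(9, 1)
= factorial_tail(8, 9 * 1) = factorial_tail(8, 9)
= factorial_tail(7, 8 * 9) = factorial_tail(7, 72)
= factorial_tail(6, 7 * 72) = factorial_tail(6, 504)
= factorial_tail(5, 6 * 504) = factorial_tail(5, 3024)
= factorial_tail(4, 5 * 3024) = factorial_tail(4, 15120)
= factorial_tail(3, 4 * 15120) = factorial_tail(3, 60480)
= factorial_tail(2, 3 * 60480) = factorial_tail(2, 181440)
= factorial_tail(1, 2 * 181440) = factorial_tail(1, 362880)
n <= 1, return acc = 362880


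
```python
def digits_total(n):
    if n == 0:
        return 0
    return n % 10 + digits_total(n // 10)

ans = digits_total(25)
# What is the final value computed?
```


digits_total(25)
= 5 + digits_total(2)
= 5 + 2 + digits_total(0)
= 5 + 2 + 0
= 7


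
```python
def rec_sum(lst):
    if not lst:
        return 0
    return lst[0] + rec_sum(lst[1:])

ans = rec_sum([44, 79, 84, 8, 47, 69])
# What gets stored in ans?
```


rec_sum([44, 79, 84, 8, 47, 69])
= 44 + rec_sum([79, 84, 8, 47, 69])
= 44 + 79 + rec_sum([84, 8, 47, 69])
= 44 + 79 + 84 + rec_sum([8, 47, 69])
= 44 + 79 + 84 + 8 + rec_sum([47, 69])
= 44 + 79 + 84 + 8 + 47 + rec_sum([69])
= 44 + 79 + 84 + 8 + 47 + 69 + rec_sum([])
= 44 + 79 + 84 + 8 + 47 + 69 + 0
= 331


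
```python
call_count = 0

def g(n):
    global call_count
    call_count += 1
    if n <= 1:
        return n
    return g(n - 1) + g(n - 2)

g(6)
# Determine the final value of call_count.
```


g(6) calls g(5) and g(4); each non-base call branches into two more.
Let C(k) = total number of calls made by g(k), including the call to g(k) itself.
Base cases: C(0) = 1, C(1) = 1
Recurrence: C(k) = 1 + C(k-1) + C(k-2)
  C(2) = 1 + C(1) + C(0) = 1 + 1 + 1 = 3
  C(3) = 1 + C(2) + C(1) = 1 + 3 + 1 = 5
  C(4) = 1 + C(3) + C(2) = 1 + 5 + 3 = 9
  C(5) = 1 + C(4) + C(3) = 1 + 9 + 5 = 15
  C(6) = 1 + C(5) + C(4) = 1 + 15 + 9 = 25
Total calls = C(6) = 25


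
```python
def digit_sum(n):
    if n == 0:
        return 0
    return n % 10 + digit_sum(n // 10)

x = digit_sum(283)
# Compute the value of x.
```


digit_sum(283)
= 3 + digit_sum(28)
= 3 + 8 + digit_sum(2)
= 3 + 8 + 2 + digit_sum(0)
= 3 + 8 + 2 + 0
= 13


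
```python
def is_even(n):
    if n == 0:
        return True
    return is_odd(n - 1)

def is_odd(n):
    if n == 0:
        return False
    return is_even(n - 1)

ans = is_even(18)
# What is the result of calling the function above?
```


is_even(18)
= is_odd(17)
= is_even(16)
= is_odd(15)
= is_even(14)
= is_odd(13)
= is_even(12)
= is_odd(11)
= is_even(10)
= is_odd(9)
= is_even(8)
= is_odd(7)
= is_even(6)
= is_odd(5)
= is_even(4)
= is_odd(3)
= is_even(2)
= is_odd(1)
= is_even(0)
n == 0: return True
= True


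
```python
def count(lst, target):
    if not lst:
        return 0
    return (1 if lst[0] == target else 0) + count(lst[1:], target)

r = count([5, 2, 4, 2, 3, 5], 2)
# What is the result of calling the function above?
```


count([5, 2, 4, 2, 3, 5], 2)
lst[0]=5 != 2: 0 + count([2, 4, 2, 3, 5], 2)
lst[0]=2 == 2: 1 + count([4, 2, 3, 5], 2)
lst[0]=4 != 2: 0 + count([2, 3, 5], 2)
lst[0]=2 == 2: 1 + count([3, 5], 2)
lst[0]=3 != 2: 0 + count([5], 2)
lst[0]=5 != 2: 0 + count([], 2)
= 2


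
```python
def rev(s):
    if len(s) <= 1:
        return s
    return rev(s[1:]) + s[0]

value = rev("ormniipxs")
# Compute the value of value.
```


rev("ormniipxs")
= rev("rmniipxs") + "o"
= rev("mniipxs") + "r" + "o"
= rev("niipxs") + "m" + "r" + "o"
= rev("iipxs") + "n" + "m" + "r" + "o"
= rev("ipxs") + "i" + "n" + "m" + "r" + "o"
= rev("pxs") + "i" + "i" + "n" + "m" + "r" + "o"
= rev("xs") + "p" + "i" + "i" + "n" + "m" + "r" + "o"
= rev("s") + "x" + "p" + "i" + "i" + "n" + "m" + "r" + "o"
= "s" + "x" + "p" + "i" + "i" + "n" + "m" + "r" + "o"
= "sxpiinmro"


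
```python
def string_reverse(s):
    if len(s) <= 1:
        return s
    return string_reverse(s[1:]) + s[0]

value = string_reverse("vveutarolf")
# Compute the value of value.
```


string_reverse("vveutarolf")
= string_reverse("veutarolf") + "v"
= string_reverse("eutarolf") + "v" + "v"
= string_reverse("utarolf") + "e" + "v" + "v"
= string_reverse("tarolf") + "u" + "e" + "v" + "v"
= string_reverse("arolf") + "t" + "u" + "e" + "v" + "v"
= string_reverse("rolf") + "a" + "t" + "u" + "e" + "v" + "v"
= string_reverse("olf") + "r" + "a" + "t" + "u" + "e" + "v" + "v"
= string_reverse("lf") + "o" + "r" + "a" + "t" + "u" + "e" + "v" + "v"
= string_reverse("f") + "l" + "o" + "r" + "a" + "t" + "u" + "e" + "v" + "v"
= "f" + "l" + "o" + "r" + "a" + "t" + "u" + "e" + "v" + "v"
= "floratuevv"


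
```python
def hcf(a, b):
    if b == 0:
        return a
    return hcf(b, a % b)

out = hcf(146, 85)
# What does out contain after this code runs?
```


hcf(146, 85)
= hcf(85, 146 % 85) = hcf(85, 61)
= hcf(61, 85 % 61) = hcf(61, 24)
= hcf(24, 61 % 24) = hcf(24, 13)
= hcf(13, 24 % 13) = hcf(13, 11)
= hcf(11, 13 % 11) = hcf(11, 2)
= hcf(2, 11 % 2) = hcf(2, 1)
= hcf(1, 2 % 1) = hcf(1, 0)
b == 0, return a = 1


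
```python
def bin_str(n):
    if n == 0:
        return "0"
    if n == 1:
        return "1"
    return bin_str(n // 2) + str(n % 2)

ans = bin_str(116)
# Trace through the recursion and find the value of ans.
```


bin_str(116)
= bin_str(58) + "0"
= bin_str(29) + "0" + "0"
= bin_str(14) + "1" + "0" + "0"
= bin_str(7) + "0" + "1" + "0" + "0"
= bin_str(3) + "1" + "0" + "1" + "0" + "0"
= bin_str(1) + "1" + "1" + "0" + "1" + "0" + "0"
= "1" + "1" + "1" + "0" + "1" + "0" + "0"
= "1110100"


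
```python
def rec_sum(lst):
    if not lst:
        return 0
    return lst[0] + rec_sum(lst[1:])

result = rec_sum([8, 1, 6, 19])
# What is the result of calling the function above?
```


rec_sum([8, 1, 6, 19])
= 8 + rec_sum([1, 6, 19])
= 8 + 1 + rec_sum([6, 19])
= 8 + 1 + 6 + rec_sum([19])
= 8 + 1 + 6 + 19 + rec_sum([])
= 8 + 1 + 6 + 19 + 0
= 34


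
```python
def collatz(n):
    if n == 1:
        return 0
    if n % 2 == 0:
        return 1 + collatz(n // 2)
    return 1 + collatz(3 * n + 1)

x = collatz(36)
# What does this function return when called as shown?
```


collatz(36)
36 is even -> collatz(18)
18 is even -> collatz(9)
9 is odd -> 3*9+1 = 28 -> collatz(28)
28 is even -> collatz(14)
14 is even -> collatz(7)
7 is odd -> 3*7+1 = 22 -> collatz(22)
22 is even -> collatz(11)
11 is odd -> 3*11+1 = 34 -> collatz(34)
34 is even -> collatz(17)
17 is odd -> 3*17+1 = 52 -> collatz(52)
52 is even -> collatz(26)
26 is even -> collatz(13)
13 is odd -> 3*13+1 = 40 -> collatz(40)
40 is even -> collatz(20)
20 is even -> collatz(10)
10 is even -> collatz(5)
5 is odd -> 3*5+1 = 16 -> collatz(16)
16 is even -> collatz(8)
8 is even -> collatz(4)
4 is even -> collatz(2)
2 is even -> collatz(1)
Reached 1 after 21 steps
= 21


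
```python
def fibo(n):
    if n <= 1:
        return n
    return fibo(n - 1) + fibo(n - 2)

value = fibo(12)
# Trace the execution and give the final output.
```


fibo(12)
= fibo(11) + fibo(10)
= (fibo(10) + fibo(9)) + fibo(10)
Computing bottom-up: fibo(0)=0, fibo(1)=1, fibo(2)=1, fibo(3)=2, fibo(4)=3, fibo(5)=5, fibo(6)=8, fibo(7)=13, fibo(8)=21, fibo(9)=34, fibo(10)=55, fibo(11)=89, fibo(12)=144
= 144


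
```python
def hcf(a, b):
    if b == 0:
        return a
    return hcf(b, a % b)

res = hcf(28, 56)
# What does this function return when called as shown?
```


hcf(28, 56)
= hcf(56, 28 % 56) = hcf(56, 28)
= hcf(28, 56 % 28) = hcf(28, 0)
b == 0, return a = 28


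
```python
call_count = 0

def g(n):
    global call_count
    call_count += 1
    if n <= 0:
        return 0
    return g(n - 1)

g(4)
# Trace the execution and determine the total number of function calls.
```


g(4) calls g(3) calls ... calls g(0)
Total calls: 4 + 1 (for base case) = 5


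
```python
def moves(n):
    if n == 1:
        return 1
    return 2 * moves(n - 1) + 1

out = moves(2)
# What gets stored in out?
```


moves(2)
= 2 * moves(1) + 1
Now compute bottom-up:
moves(1) = 1
moves(2) = 2 * 1 + 1 = 3
= 3


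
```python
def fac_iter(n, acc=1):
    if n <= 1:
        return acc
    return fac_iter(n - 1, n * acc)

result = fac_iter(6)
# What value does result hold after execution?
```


fac_iter(6, 1)
= fac_iter(5, 6 * 1) = fac_iter(5, 6)
= fac_iter(4, 5 * 6) = fac_iter(4, 30)
= fac_iter(3, 4 * 30) = fac_iter(3, 120)
= fac_iter(2, 3 * 120) = fac_iter(2, 360)
= fac_iter(1, 2 * 360) = fac_iter(1, 720)
n <= 1, return acc = 720


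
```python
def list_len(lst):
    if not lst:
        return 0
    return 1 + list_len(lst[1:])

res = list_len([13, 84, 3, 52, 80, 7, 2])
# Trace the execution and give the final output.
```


list_len([13, 84, 3, 52, 80, 7, 2])
= 1 + list_len([84, 3, 52, 80, 7, 2])
= 1 + 1 + list_len([3, 52, 80, 7, 2])
= 1 + 1 + 1 + list_len([52, 80, 7, 2])
= 1 + 1 + 1 + 1 + list_len([80, 7, 2])
= 1 + 1 + 1 + 1 + 1 + list_len([7, 2])
= 1 + 1 + 1 + 1 + 1 + 1 + list_len([2])
= 1 + 1 + 1 + 1 + 1 + 1 + 1 + list_len([])
= 1 + 1 + 1 + 1 + 1 + 1 + 1 + 0
= 7


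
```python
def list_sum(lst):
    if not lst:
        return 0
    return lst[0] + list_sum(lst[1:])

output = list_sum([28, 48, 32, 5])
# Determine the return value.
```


list_sum([28, 48, 32, 5])
= 28 + list_sum([48, 32, 5])
= 28 + 48 + list_sum([32, 5])
= 28 + 48 + 32 + list_sum([5])
= 28 + 48 + 32 + 5 + list_sum([])
= 28 + 48 + 32 + 5 + 0
= 113


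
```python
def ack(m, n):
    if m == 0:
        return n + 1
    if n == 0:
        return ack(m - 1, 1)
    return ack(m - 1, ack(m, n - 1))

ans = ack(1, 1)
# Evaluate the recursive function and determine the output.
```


ack(1, 1)
= ack(0, ack(1, 0))
First compute ack(1, 0) = 2
= ack(0, 2)
= 3


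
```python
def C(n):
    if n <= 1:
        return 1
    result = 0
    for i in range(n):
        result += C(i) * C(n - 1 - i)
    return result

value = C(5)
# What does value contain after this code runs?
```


C(5)
= sum of C(i) * C(5-1-i) for i in 0..4
First compute sub-values bottom-up:
  C(0) = 1, C(1) = 1
  C(2) = 1*1 + 1*1 = 2
  C(3) = 1*2 + 1*1 + 2*1 = 5
  C(4) = 1*5 + 1*2 + 2*1 + 5*1 = 14
Now C(5):
  C(0)*C(4) = 1*14 = 14
  C(1)*C(3) = 1*5 = 5
  C(2)*C(2) = 2*2 = 4
  C(3)*C(1) = 5*1 = 5
  C(4)*C(0) = 14*1 = 14
= 14 + 5 + 4 + 5 + 14
= 42


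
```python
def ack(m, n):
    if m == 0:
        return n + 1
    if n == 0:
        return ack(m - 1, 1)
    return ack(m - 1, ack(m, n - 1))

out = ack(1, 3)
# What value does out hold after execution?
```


ack(1, 3)
= ack(0, ack(1, 2))
First compute ack(1, 2) = 4
= ack(0, 4)
= 5


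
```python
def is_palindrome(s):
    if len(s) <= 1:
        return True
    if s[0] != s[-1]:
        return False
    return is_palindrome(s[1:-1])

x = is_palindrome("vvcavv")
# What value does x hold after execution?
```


is_palindrome("vvcavv")
"vvcavv": s[0]='v' == s[-1]='v' -> is_palindrome("vcav")
"vcav": s[0]='v' == s[-1]='v' -> is_palindrome("ca")
"ca": s[0]='c' != s[-1]='a' -> False
= False


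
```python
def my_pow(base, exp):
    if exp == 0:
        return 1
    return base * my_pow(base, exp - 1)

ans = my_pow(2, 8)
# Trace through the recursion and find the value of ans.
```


my_pow(2, 8)
= 2 * my_pow(2, 7)
= 2 * 2 * my_pow(2, 6)
= 2 * 2 * 2 * my_pow(2, 5)
= 2 * 2 * 2 * 2 * my_pow(2, 4)
= 2 * 2 * 2 * 2 * 2 * my_pow(2, 3)
= 2 * 2 * 2 * 2 * 2 * 2 * my_pow(2, 2)
= 2 * 2 * 2 * 2 * 2 * 2 * 2 * my_pow(2, 1)
= 2 * 2 * 2 * 2 * 2 * 2 * 2 * 2 * my_pow(2, 0)
= 2 * 2 * 2 * 2 * 2 * 2 * 2 * 2 * 1
= 256


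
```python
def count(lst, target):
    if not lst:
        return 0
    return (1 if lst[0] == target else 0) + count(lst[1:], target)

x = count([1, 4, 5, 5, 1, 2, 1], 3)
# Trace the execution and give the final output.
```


count([1, 4, 5, 5, 1, 2, 1], 3)
lst[0]=1 != 3: 0 + count([4, 5, 5, 1, 2, 1], 3)
lst[0]=4 != 3: 0 + count([5, 5, 1, 2, 1], 3)
lst[0]=5 != 3: 0 + count([5, 1, 2, 1], 3)
lst[0]=5 != 3: 0 + count([1, 2, 1], 3)
lst[0]=1 != 3: 0 + count([2, 1], 3)
lst[0]=2 != 3: 0 + count([1], 3)
lst[0]=1 != 3: 0 + count([], 3)
= 0


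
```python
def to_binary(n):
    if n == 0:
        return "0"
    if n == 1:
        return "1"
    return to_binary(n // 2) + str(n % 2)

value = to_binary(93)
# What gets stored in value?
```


to_binary(93)
= to_binary(46) + "1"
= to_binary(23) + "0" + "1"
= to_binary(11) + "1" + "0" + "1"
= to_binary(5) + "1" + "1" + "0" + "1"
= to_binary(2) + "1" + "1" + "1" + "0" + "1"
= to_binary(1) + "0" + "1" + "1" + "1" + "0" + "1"
= "1" + "0" + "1" + "1" + "1" + "0" + "1"
= "1011101"


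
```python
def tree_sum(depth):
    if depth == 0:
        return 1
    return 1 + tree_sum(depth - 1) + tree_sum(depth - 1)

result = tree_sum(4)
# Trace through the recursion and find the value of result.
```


tree_sum(4)
= 1 + tree_sum(3) + tree_sum(3)
= 1 + 2 * tree_sum(3)
tree_sum(k) = 2^(k+1) - 1
tree_sum(0) = 1
tree_sum(1) = 3
tree_sum(2) = 7
tree_sum(3) = 15
tree_sum(4) = 31
tree_sum(4) = 2^5 - 1 = 31


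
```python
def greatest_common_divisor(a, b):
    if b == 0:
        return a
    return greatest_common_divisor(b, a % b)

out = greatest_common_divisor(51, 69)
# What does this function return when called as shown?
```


greatest_common_divisor(51, 69)
= greatest_common_divisor(69, 51 % 69) = greatest_common_divisor(69, 51)
= greatest_common_divisor(51, 69 % 51) = greatest_common_divisor(51, 18)
= greatest_common_divisor(18, 51 % 18) = greatest_common_divisor(18, 15)
= greatest_common_divisor(15, 18 % 15) = greatest_common_divisor(15, 3)
= greatest_common_divisor(3, 15 % 3) = greatest_common_divisor(3, 0)
b == 0, return a = 3


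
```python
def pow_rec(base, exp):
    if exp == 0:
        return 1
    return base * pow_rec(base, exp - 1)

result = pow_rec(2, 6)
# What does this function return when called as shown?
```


pow_rec(2, 6)
= 2 * pow_rec(2, 5)
= 2 * 2 * pow_rec(2, 4)
= 2 * 2 * 2 * pow_rec(2, 3)
= 2 * 2 * 2 * 2 * pow_rec(2, 2)
= 2 * 2 * 2 * 2 * 2 * pow_rec(2, 1)
= 2 * 2 * 2 * 2 * 2 * 2 * pow_rec(2, 0)
= 2 * 2 * 2 * 2 * 2 * 2 * 1
= 64


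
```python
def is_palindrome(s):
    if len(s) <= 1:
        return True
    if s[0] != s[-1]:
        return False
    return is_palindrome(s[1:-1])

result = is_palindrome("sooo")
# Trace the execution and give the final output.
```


is_palindrome("sooo")
"sooo": s[0]='s' != s[-1]='o' -> False
= False


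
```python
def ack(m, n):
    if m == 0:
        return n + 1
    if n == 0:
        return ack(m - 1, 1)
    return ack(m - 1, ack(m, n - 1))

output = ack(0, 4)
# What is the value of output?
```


ack(0, 4)
m == 0: return 4 + 1 = 5
= 5


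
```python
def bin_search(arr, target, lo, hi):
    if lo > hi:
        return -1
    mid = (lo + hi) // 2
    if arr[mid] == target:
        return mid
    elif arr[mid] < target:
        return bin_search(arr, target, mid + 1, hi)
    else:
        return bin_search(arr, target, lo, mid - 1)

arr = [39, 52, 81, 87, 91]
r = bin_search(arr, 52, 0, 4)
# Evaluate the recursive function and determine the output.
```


bin_search(arr, 52, 0, 4)
lo=0, hi=4, mid=2, arr[mid]=81
81 > 52, search left half
lo=0, hi=1, mid=0, arr[mid]=39
39 < 52, search right half
lo=1, hi=1, mid=1, arr[mid]=52
arr[1] == 52, found at index 1
= 1


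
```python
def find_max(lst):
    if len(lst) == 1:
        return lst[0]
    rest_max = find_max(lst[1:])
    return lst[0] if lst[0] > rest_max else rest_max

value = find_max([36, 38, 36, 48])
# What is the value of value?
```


find_max([36, 38, 36, 48])
= compare 36 with find_max([38, 36, 48])
= compare 38 with find_max([36, 48])
= compare 36 with find_max([48])
Base: find_max([48]) = 48
compare 36 with 48: max = 48
compare 38 with 48: max = 48
compare 36 with 48: max = 48
= 48


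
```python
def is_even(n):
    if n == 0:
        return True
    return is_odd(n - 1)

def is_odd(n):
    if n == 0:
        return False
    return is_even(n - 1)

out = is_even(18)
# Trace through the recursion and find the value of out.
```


is_even(18)
= is_odd(17)
= is_even(16)
= is_odd(15)
= is_even(14)
= is_odd(13)
= is_even(12)
= is_odd(11)
= is_even(10)
= is_odd(9)
= is_even(8)
= is_odd(7)
= is_even(6)
= is_odd(5)
= is_even(4)
= is_odd(3)
= is_even(2)
= is_odd(1)
= is_even(0)
n == 0: return True
= True


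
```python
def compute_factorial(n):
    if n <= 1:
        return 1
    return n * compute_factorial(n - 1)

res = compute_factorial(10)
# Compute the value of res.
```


compute_factorial(10)
= 10 * compute_factorial(9)
= 10 * 9 * compute_factorial(8)
= 10 * 9 * 8 * compute_factorial(7)
= 10 * 9 * 8 * 7 * compute_factorial(6)
= 10 * 9 * 8 * 7 * 6 * compute_factorial(5)
= 10 * 9 * 8 * 7 * 6 * 5 * compute_factorial(4)
= 10 * 9 * 8 * 7 * 6 * 5 * 4 * compute_factorial(3)
= 10 * 9 * 8 * 7 * 6 * 5 * 4 * 3 * compute_factorial(2)
= 10 * 9 * 8 * 7 * 6 * 5 * 4 * 3 * 2 * compute_factorial(1)
= 10 * 9 * 8 * 7 * 6 * 5 * 4 * 3 * 2 * 1
= 3628800


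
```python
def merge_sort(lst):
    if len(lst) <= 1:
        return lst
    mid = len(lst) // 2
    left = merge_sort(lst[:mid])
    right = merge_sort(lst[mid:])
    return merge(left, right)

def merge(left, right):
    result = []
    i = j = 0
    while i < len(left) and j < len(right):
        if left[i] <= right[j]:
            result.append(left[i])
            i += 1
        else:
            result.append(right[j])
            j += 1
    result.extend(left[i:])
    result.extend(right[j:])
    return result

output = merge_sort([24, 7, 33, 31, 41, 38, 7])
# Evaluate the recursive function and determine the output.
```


merge_sort([24, 7, 33, 31, 41, 38, 7])
Split into [24, 7, 33] and [31, 41, 38, 7]
Left sorted: [7, 24, 33]
Right sorted: [7, 31, 38, 41]
Merge [7, 24, 33] and [7, 31, 38, 41]
= [7, 7, 24, 31, 33, 38, 41]


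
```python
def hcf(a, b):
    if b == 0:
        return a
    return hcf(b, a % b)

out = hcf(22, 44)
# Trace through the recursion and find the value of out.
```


hcf(22, 44)
= hcf(44, 22 % 44) = hcf(44, 22)
= hcf(22, 44 % 22) = hcf(22, 0)
b == 0, return a = 22


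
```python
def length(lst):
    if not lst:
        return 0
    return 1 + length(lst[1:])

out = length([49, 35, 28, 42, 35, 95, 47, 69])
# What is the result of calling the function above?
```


length([49, 35, 28, 42, 35, 95, 47, 69])
= 1 + length([35, 28, 42, 35, 95, 47, 69])
= 1 + 1 + length([28, 42, 35, 95, 47, 69])
= 1 + 1 + 1 + length([42, 35, 95, 47, 69])
= 1 + 1 + 1 + 1 + length([35, 95, 47, 69])
= 1 + 1 + 1 + 1 + 1 + length([95, 47, 69])
= 1 + 1 + 1 + 1 + 1 + 1 + length([47, 69])
= 1 + 1 + 1 + 1 + 1 + 1 + 1 + length([69])
= 1 + 1 + 1 + 1 + 1 + 1 + 1 + 1 + length([])
= 1 + 1 + 1 + 1 + 1 + 1 + 1 + 1 + 0
= 8


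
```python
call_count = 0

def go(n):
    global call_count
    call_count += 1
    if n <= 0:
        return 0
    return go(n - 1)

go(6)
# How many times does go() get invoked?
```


go(6) calls go(5) calls ... calls go(0)
Total calls: 6 + 1 (for base case) = 7


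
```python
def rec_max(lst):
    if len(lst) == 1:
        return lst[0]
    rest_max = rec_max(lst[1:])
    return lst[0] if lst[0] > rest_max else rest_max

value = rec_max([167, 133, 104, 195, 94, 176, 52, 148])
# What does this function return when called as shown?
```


rec_max([167, 133, 104, 195, 94, 176, 52, 148])
= compare 167 with rec_max([133, 104, 195, 94, 176, 52, 148])
= compare 133 with rec_max([104, 195, 94, 176, 52, 148])
= compare 104 with rec_max([195, 94, 176, 52, 148])
= compare 195 with rec_max([94, 176, 52, 148])
= compare 94 with rec_max([176, 52, 148])
= compare 176 with rec_max([52, 148])
= compare 52 with rec_max([148])
Base: rec_max([148]) = 148
compare 52 with 148: max = 148
compare 176 with 148: max = 176
compare 94 with 176: max = 176
compare 195 with 176: max = 195
compare 104 with 195: max = 195
compare 133 with 195: max = 195
compare 167 with 195: max = 195
= 195


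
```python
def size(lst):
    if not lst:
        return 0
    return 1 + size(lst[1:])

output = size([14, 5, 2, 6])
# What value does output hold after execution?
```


size([14, 5, 2, 6])
= 1 + size([5, 2, 6])
= 1 + 1 + size([2, 6])
= 1 + 1 + 1 + size([6])
= 1 + 1 + 1 + 1 + size([])
= 1 + 1 + 1 + 1 + 0
= 4


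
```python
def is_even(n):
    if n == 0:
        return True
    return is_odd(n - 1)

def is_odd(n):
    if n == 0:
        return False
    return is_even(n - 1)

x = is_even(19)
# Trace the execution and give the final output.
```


is_even(19)
= is_odd(18)
= is_even(17)
= is_odd(16)
= is_even(15)
= is_odd(14)
= is_even(13)
= is_odd(12)
= is_even(11)
= is_odd(10)
= is_even(9)
= is_odd(8)
= is_even(7)
= is_odd(6)
= is_even(5)
= is_odd(4)
= is_even(3)
= is_odd(2)
= is_even(1)
= is_odd(0)
n == 0: return False
= False


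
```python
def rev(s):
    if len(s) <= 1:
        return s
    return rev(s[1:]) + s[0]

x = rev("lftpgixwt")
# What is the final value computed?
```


rev("lftpgixwt")
= rev("ftpgixwt") + "l"
= rev("tpgixwt") + "f" + "l"
= rev("pgixwt") + "t" + "f" + "l"
= rev("gixwt") + "p" + "t" + "f" + "l"
= rev("ixwt") + "g" + "p" + "t" + "f" + "l"
= rev("xwt") + "i" + "g" + "p" + "t" + "f" + "l"
= rev("wt") + "x" + "i" + "g" + "p" + "t" + "f" + "l"
= rev("t") + "w" + "x" + "i" + "g" + "p" + "t" + "f" + "l"
= "t" + "w" + "x" + "i" + "g" + "p" + "t" + "f" + "l"
= "twxigptfl"


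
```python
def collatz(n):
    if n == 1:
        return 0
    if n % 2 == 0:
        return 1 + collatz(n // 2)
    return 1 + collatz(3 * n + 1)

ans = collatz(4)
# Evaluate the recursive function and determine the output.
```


collatz(4)
4 is even -> collatz(2)
2 is even -> collatz(1)
Reached 1 after 2 steps
= 2


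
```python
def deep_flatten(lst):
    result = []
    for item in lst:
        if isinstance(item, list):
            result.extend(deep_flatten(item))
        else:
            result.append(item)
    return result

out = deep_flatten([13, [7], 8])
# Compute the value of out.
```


deep_flatten([13, [7], 8])
Processing each element:
  13 is not a list -> append 13
  [7] is a list -> deep_flatten recursively -> [7]
  8 is not a list -> append 8
= [13, 7, 8]


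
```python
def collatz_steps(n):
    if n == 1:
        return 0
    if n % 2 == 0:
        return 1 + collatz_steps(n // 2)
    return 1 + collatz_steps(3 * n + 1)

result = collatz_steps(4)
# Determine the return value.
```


collatz_steps(4)
4 is even -> collatz_steps(2)
2 is even -> collatz_steps(1)
Reached 1 after 2 steps
= 2


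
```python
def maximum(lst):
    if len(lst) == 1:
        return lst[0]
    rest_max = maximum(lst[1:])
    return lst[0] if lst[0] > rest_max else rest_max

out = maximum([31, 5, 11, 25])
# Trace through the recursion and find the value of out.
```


maximum([31, 5, 11, 25])
= compare 31 with maximum([5, 11, 25])
= compare 5 with maximum([11, 25])
= compare 11 with maximum([25])
Base: maximum([25]) = 25
compare 11 with 25: max = 25
compare 5 with 25: max = 25
compare 31 with 25: max = 31
= 31


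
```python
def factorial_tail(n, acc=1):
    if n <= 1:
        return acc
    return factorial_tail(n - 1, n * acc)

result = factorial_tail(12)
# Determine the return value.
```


factorial_tail(12, 1)
= factorial_tail(11, 12 * 1) = factorial_tail(11, 12)
= factorial_tail(10, 11 * 12) = factorial_tail(10, 132)
= factorial_tail(9, 10 * 132) = factorial_tail(9, 1320)
= factorial_tail(8, 9 * 1320) = factorial_tail(8, 11880)
= factorial_tail(7, 8 * 11880) = factorial_tail(7, 95040)
= factorial_tail(6, 7 * 95040) = factorial_tail(6, 665280)
= factorial_tail(5, 6 * 665280) = factorial_tail(5, 3991680)
= factorial_tail(4, 5 * 3991680) = factorial_tail(4, 19958400)
= factorial_tail(3, 4 * 19958400) = factorial_tail(3, 79833600)
= factorial_tail(2, 3 * 79833600) = factorial_tail(2, 239500800)
= factorial_tail(1, 2 * 239500800) = factorial_tail(1, 479001600)
n <= 1, return acc = 479001600
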